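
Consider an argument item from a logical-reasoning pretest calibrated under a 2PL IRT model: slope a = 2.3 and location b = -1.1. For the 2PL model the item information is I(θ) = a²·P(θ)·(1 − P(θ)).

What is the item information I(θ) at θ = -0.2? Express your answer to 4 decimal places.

P = 1/(1+e^{-2.0700}) = 0.8880
P(1−P) = 0.8880 × 0.1120 = 0.0995
I = a² × P(1−P) = 2.3² × 0.0995 = 0.52632

0.5263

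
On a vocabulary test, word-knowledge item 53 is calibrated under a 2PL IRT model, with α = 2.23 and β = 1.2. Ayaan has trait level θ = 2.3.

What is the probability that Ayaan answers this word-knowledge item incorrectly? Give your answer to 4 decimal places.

P(θ) = 1 / (1 + exp(−α(θ − β)))
Exponent: 2.23 × (2.3 − 1.2) = 2.4530
1/(1 + e^{-2.4530}) = 0.9208
P(incorrect) = 1 − 0.9208 = 0.0792

0.0792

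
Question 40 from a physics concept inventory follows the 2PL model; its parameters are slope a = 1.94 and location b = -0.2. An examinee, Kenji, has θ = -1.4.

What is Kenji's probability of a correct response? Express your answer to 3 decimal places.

P(θ) = 1 / (1 + exp(−a(θ − b)))
Exponent: 1.94 × (-1.4 − (-0.2)) = -2.3280
1/(1 + e^{2.3280}) = 0.0888

0.089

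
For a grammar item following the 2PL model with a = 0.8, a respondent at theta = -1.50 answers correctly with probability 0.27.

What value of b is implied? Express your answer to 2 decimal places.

-0.26

P(theta) = 1 / (1 + exp(−a(theta − b)))
logit(0.27) = ln(0.27/0.73) = -0.9946
b = theta − logit/(a) = -1.50 − (-0.9946)/0.8000 = -0.2567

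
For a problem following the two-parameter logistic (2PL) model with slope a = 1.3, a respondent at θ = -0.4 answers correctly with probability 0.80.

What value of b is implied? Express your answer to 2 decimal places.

P(θ) = 1 / (1 + exp(−a(θ − b)))
logit(0.80) = ln(0.80/0.20) = 1.3863
b = θ − logit/(a) = -0.4 − 1.3863/1.3000 = -1.4664

-1.47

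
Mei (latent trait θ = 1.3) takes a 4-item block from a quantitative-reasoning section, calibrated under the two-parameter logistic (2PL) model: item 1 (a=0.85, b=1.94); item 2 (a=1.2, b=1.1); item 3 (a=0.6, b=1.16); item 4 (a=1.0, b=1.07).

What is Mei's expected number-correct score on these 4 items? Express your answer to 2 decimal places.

2.01

P(θ) = 1 / (1 + exp(−a(θ − b)))
P_1 = 1/(1+e^{0.5440}) = 0.3673
P_2 = 1/(1+e^{-0.2400}) = 0.5597
P_3 = 1/(1+e^{-0.0840}) = 0.5210
P_4 = 1/(1+e^{-0.2300}) = 0.5572
E[score] = 0.3673 + 0.5597 + 0.5210 + 0.5572 = 2.0052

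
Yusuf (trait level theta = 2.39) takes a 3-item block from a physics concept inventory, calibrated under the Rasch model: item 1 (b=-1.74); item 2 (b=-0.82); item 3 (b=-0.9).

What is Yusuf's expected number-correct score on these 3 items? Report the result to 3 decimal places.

P(theta) = 1 / (1 + exp(−(theta − b)))
P_1 = 1/(1+e^{-4.1300}) = 0.9842
P_2 = 1/(1+e^{-3.2100}) = 0.9612
P_3 = 1/(1+e^{-3.2900}) = 0.9641
E[score] = 0.9842 + 0.9612 + 0.9641 = 2.9095

2.909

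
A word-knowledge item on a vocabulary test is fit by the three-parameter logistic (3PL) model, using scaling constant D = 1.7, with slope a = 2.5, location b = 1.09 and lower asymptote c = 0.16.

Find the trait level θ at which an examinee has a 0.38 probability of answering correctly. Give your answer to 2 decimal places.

0.85

P(θ) = c + (1 − c) · 1 / (1 + exp(−D·a(θ − b)))
Remove guessing floor: (0.38 − 0.16)/(1 − 0.16) = 0.2619
logit = ln(0.2619/0.7381) = -1.0361
θ = b + logit/(1.7·a) = 1.09 + (-1.0361)/4.2500 = 0.8462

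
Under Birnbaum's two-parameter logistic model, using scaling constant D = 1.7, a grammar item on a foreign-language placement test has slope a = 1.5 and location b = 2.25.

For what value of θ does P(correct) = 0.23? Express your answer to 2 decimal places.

P(θ) = 1 / (1 + exp(−D·a(θ − b)))
logit = ln(0.2300/0.7700) = -1.2083
θ = b + logit/(1.7·a) = 2.25 + (-1.2083)/2.5500 = 1.7762

1.78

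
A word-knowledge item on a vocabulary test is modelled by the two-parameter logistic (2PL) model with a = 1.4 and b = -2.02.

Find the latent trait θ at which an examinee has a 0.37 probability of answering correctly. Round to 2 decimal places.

-2.40

P(θ) = 1 / (1 + exp(−a(θ − b)))
logit = ln(0.3700/0.6300) = -0.5322
θ = b + logit/(a) = -2.02 + (-0.5322)/1.4000 = -2.4002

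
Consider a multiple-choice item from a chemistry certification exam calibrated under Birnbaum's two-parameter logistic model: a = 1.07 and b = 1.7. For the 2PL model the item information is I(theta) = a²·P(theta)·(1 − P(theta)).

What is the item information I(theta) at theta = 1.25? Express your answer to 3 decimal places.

P = 1/(1+e^{0.4815}) = 0.3819
P(1−P) = 0.3819 × 0.6181 = 0.2361
I = a² × P(1−P) = 1.07² × 0.2361 = 0.27026

0.270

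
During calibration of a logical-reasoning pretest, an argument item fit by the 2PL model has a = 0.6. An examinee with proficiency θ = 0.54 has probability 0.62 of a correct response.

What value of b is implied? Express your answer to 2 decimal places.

P(θ) = 1 / (1 + exp(−a(θ − b)))
logit(0.62) = ln(0.62/0.38) = 0.4895
b = θ − logit/(a) = 0.54 − 0.4895/0.6000 = -0.2759

-0.28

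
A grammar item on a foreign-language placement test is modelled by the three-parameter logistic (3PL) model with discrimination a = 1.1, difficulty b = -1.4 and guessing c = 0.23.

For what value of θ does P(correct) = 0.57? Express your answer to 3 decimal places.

P(θ) = c + (1 − c) · 1 / (1 + exp(−a(θ − b)))
Remove guessing floor: (0.57 − 0.23)/(1 − 0.23) = 0.4416
logit = ln(0.4416/0.5584) = -0.2348
θ = b + logit/(a) = -1.4 + (-0.2348)/1.1000 = -1.6135

-1.613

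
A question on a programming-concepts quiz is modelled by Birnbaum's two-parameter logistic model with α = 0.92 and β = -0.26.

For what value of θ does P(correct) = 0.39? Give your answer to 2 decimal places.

-0.75

P(θ) = 1 / (1 + exp(−α(θ − β)))
logit = ln(0.3900/0.6100) = -0.4473
θ = β + logit/(α) = -0.26 + (-0.4473)/0.9200 = -0.7462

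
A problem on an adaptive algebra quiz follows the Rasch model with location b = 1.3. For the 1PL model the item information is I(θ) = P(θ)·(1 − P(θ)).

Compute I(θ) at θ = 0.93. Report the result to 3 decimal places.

0.242

P = 1/(1+e^{0.3700}) = 0.4085
P(1−P) = 0.4085 × 0.5915 = 0.2416
I = P(1−P) = 0.24164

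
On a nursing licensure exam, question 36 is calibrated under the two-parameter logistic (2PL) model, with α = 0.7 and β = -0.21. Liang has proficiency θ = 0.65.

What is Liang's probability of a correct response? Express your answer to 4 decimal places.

P(θ) = 1 / (1 + exp(−α(θ − β)))
Exponent: 0.7 × (0.65 − (-0.21)) = 0.6020
1/(1 + e^{-0.6020}) = 0.6461

0.6461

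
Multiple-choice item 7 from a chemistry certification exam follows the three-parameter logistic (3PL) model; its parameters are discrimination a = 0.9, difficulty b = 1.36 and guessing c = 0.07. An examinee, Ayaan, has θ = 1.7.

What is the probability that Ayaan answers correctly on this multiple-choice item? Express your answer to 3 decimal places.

P(θ) = c + (1 − c) · 1 / (1 + exp(−a(θ − b)))
Exponent: 0.9 × (1.7 − 1.36) = 0.3060
1/(1 + e^{-0.3060}) = 0.5759
P = 0.07 + 0.93 × 0.5759 = 0.6056

0.606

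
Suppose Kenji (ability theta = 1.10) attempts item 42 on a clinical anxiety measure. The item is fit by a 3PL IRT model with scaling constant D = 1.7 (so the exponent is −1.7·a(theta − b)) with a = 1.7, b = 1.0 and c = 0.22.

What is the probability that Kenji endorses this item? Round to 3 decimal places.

0.666

P(theta) = c + (1 − c) · 1 / (1 + exp(−D·a(theta − b)))
Exponent: 1.7 × 1.7 × (1.10 − 1.0) = 0.2890
1/(1 + e^{-0.2890}) = 0.5718
P = 0.22 + 0.78 × 0.5718 = 0.6660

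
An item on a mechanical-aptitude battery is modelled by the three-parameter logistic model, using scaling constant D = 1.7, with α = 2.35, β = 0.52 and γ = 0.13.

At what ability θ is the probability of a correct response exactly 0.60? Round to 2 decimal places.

P(θ) = γ + (1 − γ) · 1 / (1 + exp(−D·α(θ − β)))
Remove guessing floor: (0.60 − 0.13)/(1 − 0.13) = 0.5402
logit = ln(0.5402/0.4598) = 0.1613
θ = β + logit/(1.7·α) = 0.52 + 0.1613/3.9950 = 0.5604

0.56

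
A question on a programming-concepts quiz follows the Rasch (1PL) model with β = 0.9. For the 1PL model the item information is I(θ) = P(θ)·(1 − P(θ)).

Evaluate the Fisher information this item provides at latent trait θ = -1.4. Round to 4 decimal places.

0.0828

P = 1/(1+e^{2.3000}) = 0.0911
P(1−P) = 0.0911 × 0.9089 = 0.0828
I = P(1−P) = 0.08282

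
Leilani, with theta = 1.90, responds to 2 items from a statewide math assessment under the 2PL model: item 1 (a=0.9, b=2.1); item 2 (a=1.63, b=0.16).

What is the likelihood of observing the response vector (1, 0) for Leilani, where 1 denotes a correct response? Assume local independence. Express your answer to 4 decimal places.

P(theta) = 1 / (1 + exp(−a(theta − b)))
P_1 = 1/(1+e^{0.1800}) = 0.4551
P_2 = 1/(1+e^{-2.8362}) = 0.9446
L = P_1 × (1−P_2) = 0.4551 × 0.0554 = 0.02521

0.0252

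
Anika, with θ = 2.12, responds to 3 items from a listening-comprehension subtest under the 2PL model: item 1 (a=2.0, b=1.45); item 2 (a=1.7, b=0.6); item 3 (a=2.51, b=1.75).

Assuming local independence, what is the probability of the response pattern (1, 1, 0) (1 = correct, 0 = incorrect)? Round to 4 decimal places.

P(θ) = 1 / (1 + exp(−a(θ − b)))
P_1 = 1/(1+e^{-1.3400}) = 0.7925
P_2 = 1/(1+e^{-2.5840}) = 0.9298
P_3 = 1/(1+e^{-0.9287}) = 0.7168
L = P_1 × P_2 × (1−P_3) = 0.7925 × 0.9298 × 0.2832 = 0.20868

0.2087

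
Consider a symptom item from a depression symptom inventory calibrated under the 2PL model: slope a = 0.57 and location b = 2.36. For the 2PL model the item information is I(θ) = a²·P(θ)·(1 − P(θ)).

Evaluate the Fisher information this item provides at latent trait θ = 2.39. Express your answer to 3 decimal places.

P = 1/(1+e^{-0.0171}) = 0.5043
P(1−P) = 0.5043 × 0.4957 = 0.2500
I = a² × P(1−P) = 0.57² × 0.2500 = 0.08122

0.081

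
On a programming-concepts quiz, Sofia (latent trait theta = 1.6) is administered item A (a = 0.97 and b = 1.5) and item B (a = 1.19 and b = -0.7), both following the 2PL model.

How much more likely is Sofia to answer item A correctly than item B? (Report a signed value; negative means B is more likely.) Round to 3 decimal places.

-0.415

P(theta) = 1 / (1 + exp(−a(theta − b)))
P_A = 0.5242
P_B = 0.9392
P_A − P_B = -0.4149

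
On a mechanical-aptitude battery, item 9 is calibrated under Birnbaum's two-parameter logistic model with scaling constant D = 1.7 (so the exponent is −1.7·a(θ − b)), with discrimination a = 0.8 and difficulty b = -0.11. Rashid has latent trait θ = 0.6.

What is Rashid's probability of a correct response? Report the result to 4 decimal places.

0.7242

P(θ) = 1 / (1 + exp(−D·a(θ − b)))
Exponent: 1.7 × 0.8 × (0.6 − (-0.11)) = 0.9656
1/(1 + e^{-0.9656}) = 0.7242
P = 0.7242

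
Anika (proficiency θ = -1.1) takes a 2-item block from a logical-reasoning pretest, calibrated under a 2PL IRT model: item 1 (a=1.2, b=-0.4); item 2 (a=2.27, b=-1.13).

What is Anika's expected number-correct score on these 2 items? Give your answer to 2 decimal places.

0.82

P(θ) = 1 / (1 + exp(−a(θ − b)))
P_1 = 1/(1+e^{0.8400}) = 0.3015
P_2 = 1/(1+e^{-0.0681}) = 0.5170
E[score] = 0.3015 + 0.5170 = 0.8186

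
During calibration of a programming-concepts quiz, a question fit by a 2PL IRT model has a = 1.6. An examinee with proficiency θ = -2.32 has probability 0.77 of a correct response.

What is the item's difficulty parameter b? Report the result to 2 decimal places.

-3.08

P(θ) = 1 / (1 + exp(−a(θ − b)))
logit(0.77) = ln(0.77/0.23) = 1.2083
b = θ − logit/(a) = -2.32 − 1.2083/1.6000 = -3.0752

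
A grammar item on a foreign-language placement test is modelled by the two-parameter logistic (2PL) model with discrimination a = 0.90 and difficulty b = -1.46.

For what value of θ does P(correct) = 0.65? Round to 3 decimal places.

-0.772

P(θ) = 1 / (1 + exp(−a(θ − b)))
logit = ln(0.6500/0.3500) = 0.6190
θ = b + logit/(a) = -1.46 + 0.6190/0.9000 = -0.7722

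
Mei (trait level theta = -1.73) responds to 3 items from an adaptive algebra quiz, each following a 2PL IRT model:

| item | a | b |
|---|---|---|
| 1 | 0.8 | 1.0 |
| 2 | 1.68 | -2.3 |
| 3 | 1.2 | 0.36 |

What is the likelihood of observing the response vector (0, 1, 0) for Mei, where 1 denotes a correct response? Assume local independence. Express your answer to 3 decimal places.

0.601

P(theta) = 1 / (1 + exp(−a(theta − b)))
P_1 = 1/(1+e^{2.1840}) = 0.1012
P_2 = 1/(1+e^{-0.9576}) = 0.7226
P_3 = 1/(1+e^{2.5080}) = 0.0753
L = (1−P_1) × P_2 × (1−P_3) = 0.8988 × 0.7226 × 0.9247 = 0.60060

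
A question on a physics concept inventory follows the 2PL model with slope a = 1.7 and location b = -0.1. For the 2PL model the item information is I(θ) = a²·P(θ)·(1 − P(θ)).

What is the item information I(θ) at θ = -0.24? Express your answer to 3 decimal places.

0.712

P = 1/(1+e^{0.2380}) = 0.4408
P(1−P) = 0.4408 × 0.5592 = 0.2465
I = a² × P(1−P) = 1.7² × 0.2465 = 0.71236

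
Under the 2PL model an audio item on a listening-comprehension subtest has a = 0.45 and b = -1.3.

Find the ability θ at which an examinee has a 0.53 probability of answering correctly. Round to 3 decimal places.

-1.033

P(θ) = 1 / (1 + exp(−a(θ − b)))
logit = ln(0.5300/0.4700) = 0.1201
θ = b + logit/(a) = -1.3 + 0.1201/0.4500 = -1.0330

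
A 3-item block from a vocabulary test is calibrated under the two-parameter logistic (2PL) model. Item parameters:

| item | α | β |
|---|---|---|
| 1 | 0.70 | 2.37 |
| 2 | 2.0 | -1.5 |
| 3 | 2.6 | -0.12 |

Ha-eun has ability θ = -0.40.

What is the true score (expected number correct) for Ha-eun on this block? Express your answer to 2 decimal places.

1.35

P(θ) = 1 / (1 + exp(−α(θ − β)))
P_1 = 1/(1+e^{1.9390}) = 0.1258
P_2 = 1/(1+e^{-2.2000}) = 0.9002
P_3 = 1/(1+e^{0.7280}) = 0.3256
E[score] = 0.1258 + 0.9002 + 0.3256 = 1.3516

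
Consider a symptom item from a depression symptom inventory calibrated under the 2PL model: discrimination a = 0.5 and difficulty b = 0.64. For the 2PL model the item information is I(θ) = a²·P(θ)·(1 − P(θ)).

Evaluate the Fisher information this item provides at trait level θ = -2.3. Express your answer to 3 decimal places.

P = 1/(1+e^{1.4700}) = 0.1869
P(1−P) = 0.1869 × 0.8131 = 0.1520
I = a² × P(1−P) = 0.5² × 0.1520 = 0.03800

0.038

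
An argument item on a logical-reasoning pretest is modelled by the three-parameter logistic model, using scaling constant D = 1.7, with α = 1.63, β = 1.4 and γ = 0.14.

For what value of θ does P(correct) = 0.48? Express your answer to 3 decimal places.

1.247

P(θ) = γ + (1 − γ) · 1 / (1 + exp(−D·α(θ − β)))
Remove guessing floor: (0.48 − 0.14)/(1 − 0.14) = 0.3953
logit = ln(0.3953/0.6047) = -0.4249
θ = β + logit/(1.7·α) = 1.4 + (-0.4249)/2.7710 = 1.2467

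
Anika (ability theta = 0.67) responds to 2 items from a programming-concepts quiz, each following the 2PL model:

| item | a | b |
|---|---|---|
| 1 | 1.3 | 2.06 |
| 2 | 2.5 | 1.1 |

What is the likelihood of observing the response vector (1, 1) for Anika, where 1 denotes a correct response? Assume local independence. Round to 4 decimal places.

0.0359

P(theta) = 1 / (1 + exp(−a(theta − b)))
P_1 = 1/(1+e^{1.8070}) = 0.1410
P_2 = 1/(1+e^{1.0750}) = 0.2545
L = P_1 × P_2 = 0.1410 × 0.2545 = 0.03588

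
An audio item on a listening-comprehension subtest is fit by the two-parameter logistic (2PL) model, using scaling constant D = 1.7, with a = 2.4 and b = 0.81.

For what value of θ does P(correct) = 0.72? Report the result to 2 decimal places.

1.04

P(θ) = 1 / (1 + exp(−D·a(θ − b)))
logit = ln(0.7200/0.2800) = 0.9445
θ = b + logit/(1.7·a) = 0.81 + 0.9445/4.0800 = 1.0415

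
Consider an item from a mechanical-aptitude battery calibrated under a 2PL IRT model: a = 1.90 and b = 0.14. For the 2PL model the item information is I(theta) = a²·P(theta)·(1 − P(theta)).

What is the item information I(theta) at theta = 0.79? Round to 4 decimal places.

P = 1/(1+e^{-1.2350}) = 0.7747
P(1−P) = 0.7747 × 0.2253 = 0.1745
I = a² × P(1−P) = 1.90² × 0.1745 = 0.63010

0.6301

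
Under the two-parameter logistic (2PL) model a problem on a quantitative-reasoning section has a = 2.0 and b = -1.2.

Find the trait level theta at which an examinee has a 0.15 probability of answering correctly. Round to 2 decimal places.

-2.07

P(theta) = 1 / (1 + exp(−a(theta − b)))
logit = ln(0.1500/0.8500) = -1.7346
theta = b + logit/(a) = -1.2 + (-1.7346)/2.0000 = -2.0673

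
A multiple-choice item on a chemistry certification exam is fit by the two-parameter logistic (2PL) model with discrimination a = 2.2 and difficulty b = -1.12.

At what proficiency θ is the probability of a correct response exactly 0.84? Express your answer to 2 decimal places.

-0.37

P(θ) = 1 / (1 + exp(−a(θ − b)))
logit = ln(0.8400/0.1600) = 1.6582
θ = b + logit/(a) = -1.12 + 1.6582/2.2000 = -0.3663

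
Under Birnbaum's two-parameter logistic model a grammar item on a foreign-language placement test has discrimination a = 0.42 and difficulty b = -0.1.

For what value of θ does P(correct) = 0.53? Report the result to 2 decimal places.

P(θ) = 1 / (1 + exp(−a(θ − b)))
logit = ln(0.5300/0.4700) = 0.1201
θ = b + logit/(a) = -0.1 + 0.1201/0.4200 = 0.1861

0.19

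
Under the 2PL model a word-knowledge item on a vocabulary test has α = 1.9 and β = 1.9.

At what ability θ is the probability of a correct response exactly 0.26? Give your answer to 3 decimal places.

P(θ) = 1 / (1 + exp(−α(θ − β)))
logit = ln(0.2600/0.7400) = -1.0460
θ = β + logit/(α) = 1.9 + (-1.0460)/1.9000 = 1.3495

1.349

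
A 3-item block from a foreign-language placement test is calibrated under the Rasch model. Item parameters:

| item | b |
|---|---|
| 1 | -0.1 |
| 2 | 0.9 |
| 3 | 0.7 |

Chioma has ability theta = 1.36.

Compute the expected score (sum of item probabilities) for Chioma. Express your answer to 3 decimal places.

2.084

P(theta) = 1 / (1 + exp(−(theta − b)))
P_1 = 1/(1+e^{-1.4600}) = 0.8115
P_2 = 1/(1+e^{-0.4600}) = 0.6130
P_3 = 1/(1+e^{-0.6600}) = 0.6593
E[score] = 0.8115 + 0.6130 + 0.6593 = 2.0838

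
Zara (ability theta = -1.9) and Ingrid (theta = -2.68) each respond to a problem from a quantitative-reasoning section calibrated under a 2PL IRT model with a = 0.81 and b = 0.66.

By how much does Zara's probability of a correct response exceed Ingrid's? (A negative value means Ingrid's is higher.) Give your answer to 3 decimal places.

P(theta) = 1 / (1 + exp(−a(theta − b)))
P(Zara) = 0.1117  [exponent -2.0736]
P(Ingrid) = 0.0627  [exponent -2.7054]
Difference = 0.1117 − 0.0627 = 0.0490

0.049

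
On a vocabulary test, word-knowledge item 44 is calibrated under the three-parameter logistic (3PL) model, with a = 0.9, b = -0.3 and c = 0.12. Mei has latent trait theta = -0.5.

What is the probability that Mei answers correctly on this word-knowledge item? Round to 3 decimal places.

P(theta) = c + (1 − c) · 1 / (1 + exp(−a(theta − b)))
Exponent: 0.9 × (-0.5 − (-0.3)) = -0.1800
1/(1 + e^{0.1800}) = 0.4551
P = 0.12 + 0.88 × 0.4551 = 0.5205

0.521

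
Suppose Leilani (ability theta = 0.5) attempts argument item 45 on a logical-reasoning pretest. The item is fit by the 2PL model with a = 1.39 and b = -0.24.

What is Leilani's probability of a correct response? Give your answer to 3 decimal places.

P(theta) = 1 / (1 + exp(−a(theta − b)))
Exponent: 1.39 × (0.5 − (-0.24)) = 1.0286
1/(1 + e^{-1.0286}) = 0.7366

0.737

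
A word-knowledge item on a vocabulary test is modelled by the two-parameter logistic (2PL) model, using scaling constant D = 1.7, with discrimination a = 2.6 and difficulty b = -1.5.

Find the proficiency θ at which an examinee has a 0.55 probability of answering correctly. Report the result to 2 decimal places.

-1.45

P(θ) = 1 / (1 + exp(−D·a(θ − b)))
logit = ln(0.5500/0.4500) = 0.2007
θ = b + logit/(1.7·a) = -1.5 + 0.2007/4.4200 = -1.4546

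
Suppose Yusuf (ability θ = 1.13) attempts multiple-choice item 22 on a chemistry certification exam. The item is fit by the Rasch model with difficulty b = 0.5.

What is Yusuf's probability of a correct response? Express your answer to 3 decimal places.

P(θ) = 1 / (1 + exp(−(θ − b)))
Exponent: (1.13 − 0.5) = 0.6300
1/(1 + e^{-0.6300}) = 0.6525
P = 0.6525

0.652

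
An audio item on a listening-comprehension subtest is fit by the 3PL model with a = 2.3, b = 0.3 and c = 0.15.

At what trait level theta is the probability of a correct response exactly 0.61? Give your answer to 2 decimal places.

0.37

P(theta) = c + (1 − c) · 1 / (1 + exp(−a(theta − b)))
Remove guessing floor: (0.61 − 0.15)/(1 − 0.15) = 0.5412
logit = ln(0.5412/0.4588) = 0.1651
theta = b + logit/(a) = 0.3 + 0.1651/2.3000 = 0.3718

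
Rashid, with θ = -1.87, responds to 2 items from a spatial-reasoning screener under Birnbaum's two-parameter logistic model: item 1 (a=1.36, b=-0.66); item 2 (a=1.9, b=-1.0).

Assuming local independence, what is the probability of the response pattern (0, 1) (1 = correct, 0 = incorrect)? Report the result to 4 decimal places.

P(θ) = 1 / (1 + exp(−a(θ − b)))
P_1 = 1/(1+e^{1.6456}) = 0.1617
P_2 = 1/(1+e^{1.6530}) = 0.1607
L = (1−P_1) × P_2 = 0.8383 × 0.1607 = 0.13472

0.1347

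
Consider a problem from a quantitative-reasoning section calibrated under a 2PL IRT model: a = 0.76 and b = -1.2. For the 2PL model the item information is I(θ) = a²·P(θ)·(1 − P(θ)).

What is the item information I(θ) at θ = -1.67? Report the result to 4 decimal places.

P = 1/(1+e^{0.3572}) = 0.4116
P(1−P) = 0.4116 × 0.5884 = 0.2422
I = a² × P(1−P) = 0.76² × 0.2422 = 0.13989

0.1399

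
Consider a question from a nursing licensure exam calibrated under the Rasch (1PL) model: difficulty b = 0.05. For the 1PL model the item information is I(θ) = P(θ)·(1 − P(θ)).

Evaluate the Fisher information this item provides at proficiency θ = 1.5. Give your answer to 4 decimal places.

P = 1/(1+e^{-1.4500}) = 0.8100
P(1−P) = 0.8100 × 0.1900 = 0.1539
I = P(1−P) = 0.15390

0.1539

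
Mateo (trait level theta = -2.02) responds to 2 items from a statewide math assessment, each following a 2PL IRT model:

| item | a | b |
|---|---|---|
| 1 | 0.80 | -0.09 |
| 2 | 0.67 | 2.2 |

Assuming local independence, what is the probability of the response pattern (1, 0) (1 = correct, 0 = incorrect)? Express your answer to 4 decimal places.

P(theta) = 1 / (1 + exp(−a(theta − b)))
P_1 = 1/(1+e^{1.5440}) = 0.1760
P_2 = 1/(1+e^{2.8274}) = 0.0559
L = P_1 × (1−P_2) = 0.1760 × 0.9441 = 0.16613

0.1661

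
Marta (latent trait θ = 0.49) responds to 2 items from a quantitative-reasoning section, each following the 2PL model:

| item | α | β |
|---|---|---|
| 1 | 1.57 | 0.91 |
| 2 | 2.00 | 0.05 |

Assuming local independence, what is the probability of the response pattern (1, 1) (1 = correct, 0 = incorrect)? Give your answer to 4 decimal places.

0.2409

P(θ) = 1 / (1 + exp(−α(θ − β)))
P_1 = 1/(1+e^{0.6594}) = 0.3409
P_2 = 1/(1+e^{-0.8800}) = 0.7068
L = P_1 × P_2 = 0.3409 × 0.7068 = 0.24094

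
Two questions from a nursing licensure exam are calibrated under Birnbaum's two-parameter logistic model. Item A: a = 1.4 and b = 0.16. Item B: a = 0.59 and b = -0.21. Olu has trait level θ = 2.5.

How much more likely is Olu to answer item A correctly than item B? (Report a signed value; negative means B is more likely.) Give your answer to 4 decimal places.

0.1317

P(θ) = 1 / (1 + exp(−a(θ − b)))
P_A = 0.9636
P_B = 0.8319
P_A − P_B = 0.1317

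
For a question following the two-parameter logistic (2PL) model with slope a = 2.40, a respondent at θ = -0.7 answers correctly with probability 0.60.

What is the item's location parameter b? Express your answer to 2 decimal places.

-0.87

P(θ) = 1 / (1 + exp(−a(θ − b)))
logit(0.60) = ln(0.60/0.40) = 0.4055
b = θ − logit/(a) = -0.7 − 0.4055/2.4000 = -0.8689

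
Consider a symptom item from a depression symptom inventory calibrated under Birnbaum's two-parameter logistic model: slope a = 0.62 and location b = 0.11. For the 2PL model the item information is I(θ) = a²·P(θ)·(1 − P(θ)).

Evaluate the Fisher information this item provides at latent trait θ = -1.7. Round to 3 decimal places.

0.071

P = 1/(1+e^{1.1222}) = 0.2456
P(1−P) = 0.2456 × 0.7544 = 0.1853
I = a² × P(1−P) = 0.62² × 0.1853 = 0.07122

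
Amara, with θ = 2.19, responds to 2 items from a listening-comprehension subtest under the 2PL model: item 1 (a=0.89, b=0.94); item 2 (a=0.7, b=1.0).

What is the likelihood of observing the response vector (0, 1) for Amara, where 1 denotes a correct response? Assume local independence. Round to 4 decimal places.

0.1724

P(θ) = 1 / (1 + exp(−a(θ − b)))
P_1 = 1/(1+e^{-1.1125}) = 0.7526
P_2 = 1/(1+e^{-0.8330}) = 0.6970
L = (1−P_1) × P_2 = 0.2474 × 0.6970 = 0.17244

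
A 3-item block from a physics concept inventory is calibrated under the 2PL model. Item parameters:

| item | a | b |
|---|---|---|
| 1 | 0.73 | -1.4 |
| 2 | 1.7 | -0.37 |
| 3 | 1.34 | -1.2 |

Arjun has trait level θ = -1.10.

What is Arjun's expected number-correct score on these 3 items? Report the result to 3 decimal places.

P(θ) = 1 / (1 + exp(−a(θ − b)))
P_1 = 1/(1+e^{-0.2190}) = 0.5545
P_2 = 1/(1+e^{1.2410}) = 0.2243
P_3 = 1/(1+e^{-0.1340}) = 0.5334
E[score] = 0.5545 + 0.2243 + 0.5334 = 1.3122

1.312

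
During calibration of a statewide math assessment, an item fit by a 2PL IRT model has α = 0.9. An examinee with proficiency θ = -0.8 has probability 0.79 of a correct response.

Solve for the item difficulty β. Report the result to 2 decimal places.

P(θ) = 1 / (1 + exp(−α(θ − β)))
logit(0.79) = ln(0.79/0.21) = 1.3249
β = θ − logit/(α) = -0.8 − 1.3249/0.9000 = -2.2721

-2.27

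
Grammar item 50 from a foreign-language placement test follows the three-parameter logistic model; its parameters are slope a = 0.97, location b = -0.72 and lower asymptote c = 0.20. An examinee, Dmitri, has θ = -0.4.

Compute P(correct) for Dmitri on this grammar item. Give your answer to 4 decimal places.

0.6616

P(θ) = c + (1 − c) · 1 / (1 + exp(−a(θ − b)))
Exponent: 0.97 × (-0.4 − (-0.72)) = 0.3104
1/(1 + e^{-0.3104}) = 0.5770
P = 0.20 + 0.80 × 0.5770 = 0.6616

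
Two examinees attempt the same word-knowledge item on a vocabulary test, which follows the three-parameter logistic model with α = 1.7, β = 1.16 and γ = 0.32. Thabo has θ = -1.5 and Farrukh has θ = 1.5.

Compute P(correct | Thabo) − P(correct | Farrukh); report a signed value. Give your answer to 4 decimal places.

P(θ) = γ + (1 − γ) · 1 / (1 + exp(−α(θ − β)))
P(Thabo) = 0.3273  [exponent -4.5220]
P(Farrukh) = 0.7556  [exponent 0.5780]
Difference = 0.3273 − 0.7556 = -0.4283

-0.4283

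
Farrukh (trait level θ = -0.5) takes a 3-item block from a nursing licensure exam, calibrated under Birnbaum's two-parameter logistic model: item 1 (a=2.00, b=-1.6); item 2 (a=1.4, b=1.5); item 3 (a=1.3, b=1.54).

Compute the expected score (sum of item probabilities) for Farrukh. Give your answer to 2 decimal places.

P(θ) = 1 / (1 + exp(−a(θ − b)))
P_1 = 1/(1+e^{-2.2000}) = 0.9002
P_2 = 1/(1+e^{2.8000}) = 0.0573
P_3 = 1/(1+e^{2.6520}) = 0.0659
E[score] = 0.9002 + 0.0573 + 0.0659 = 1.0234

1.02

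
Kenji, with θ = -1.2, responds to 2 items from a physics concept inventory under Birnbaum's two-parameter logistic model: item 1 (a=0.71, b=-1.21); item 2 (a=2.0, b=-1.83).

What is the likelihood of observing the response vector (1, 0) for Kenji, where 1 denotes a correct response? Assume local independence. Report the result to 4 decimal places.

0.1109

P(θ) = 1 / (1 + exp(−a(θ − b)))
P_1 = 1/(1+e^{-0.0071}) = 0.5018
P_2 = 1/(1+e^{-1.2600}) = 0.7790
L = P_1 × (1−P_2) = 0.5018 × 0.2210 = 0.11088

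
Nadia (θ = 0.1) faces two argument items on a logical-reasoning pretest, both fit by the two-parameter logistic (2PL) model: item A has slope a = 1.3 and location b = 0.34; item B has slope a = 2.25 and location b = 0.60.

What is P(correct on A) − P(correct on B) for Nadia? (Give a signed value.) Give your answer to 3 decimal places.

0.178

P(θ) = 1 / (1 + exp(−a(θ − b)))
P_A = 0.4226
P_B = 0.2451
P_A − P_B = 0.1775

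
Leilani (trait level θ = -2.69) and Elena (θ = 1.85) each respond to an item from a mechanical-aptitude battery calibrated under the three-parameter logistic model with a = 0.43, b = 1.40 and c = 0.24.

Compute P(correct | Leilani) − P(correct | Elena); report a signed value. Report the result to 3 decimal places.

P(θ) = c + (1 − c) · 1 / (1 + exp(−a(θ − b)))
P(Leilani) = 0.3517  [exponent -1.7587]
P(Elena) = 0.6567  [exponent 0.1935]
Difference = 0.3517 − 0.6567 = -0.3050

-0.305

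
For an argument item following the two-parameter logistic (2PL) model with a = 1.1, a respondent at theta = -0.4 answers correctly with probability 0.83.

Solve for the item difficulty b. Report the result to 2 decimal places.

P(theta) = 1 / (1 + exp(−a(theta − b)))
logit(0.83) = ln(0.83/0.17) = 1.5856
b = theta − logit/(a) = -0.4 − 1.5856/1.1000 = -1.8415

-1.84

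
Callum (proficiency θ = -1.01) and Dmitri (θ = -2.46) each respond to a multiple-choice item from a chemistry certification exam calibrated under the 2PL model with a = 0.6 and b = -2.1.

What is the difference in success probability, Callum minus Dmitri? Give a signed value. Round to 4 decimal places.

0.2117

P(θ) = 1 / (1 + exp(−a(θ − b)))
P(Callum) = 0.6579  [exponent 0.6540]
P(Dmitri) = 0.4462  [exponent -0.2160]
Difference = 0.6579 − 0.4462 = 0.2117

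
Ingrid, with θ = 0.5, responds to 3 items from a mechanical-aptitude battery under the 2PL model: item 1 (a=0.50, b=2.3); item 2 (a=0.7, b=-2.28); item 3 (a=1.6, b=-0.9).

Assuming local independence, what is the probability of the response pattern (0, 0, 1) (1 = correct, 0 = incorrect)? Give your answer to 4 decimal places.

P(θ) = 1 / (1 + exp(−a(θ − b)))
P_1 = 1/(1+e^{0.9000}) = 0.2891
P_2 = 1/(1+e^{-1.9460}) = 0.8750
P_3 = 1/(1+e^{-2.2400}) = 0.9038
L = (1−P_1) × (1−P_2) × P_3 = 0.7109 × 0.1250 × 0.9038 = 0.08031

0.0803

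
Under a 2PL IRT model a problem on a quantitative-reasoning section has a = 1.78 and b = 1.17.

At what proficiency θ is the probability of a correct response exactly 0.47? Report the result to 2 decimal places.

1.10

P(θ) = 1 / (1 + exp(−a(θ − b)))
logit = ln(0.4700/0.5300) = -0.1201
θ = b + logit/(a) = 1.17 + (-0.1201)/1.7800 = 1.1025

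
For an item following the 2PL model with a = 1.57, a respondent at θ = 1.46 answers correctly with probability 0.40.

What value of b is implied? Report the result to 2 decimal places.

1.72

P(θ) = 1 / (1 + exp(−a(θ − b)))
logit(0.40) = ln(0.40/0.60) = -0.4055
b = θ − logit/(a) = 1.46 − (-0.4055)/1.5700 = 1.7183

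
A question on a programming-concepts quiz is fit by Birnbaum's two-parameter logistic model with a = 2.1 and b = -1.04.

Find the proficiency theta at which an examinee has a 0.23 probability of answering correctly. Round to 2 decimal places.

P(theta) = 1 / (1 + exp(−a(theta − b)))
logit = ln(0.2300/0.7700) = -1.2083
theta = b + logit/(a) = -1.04 + (-1.2083)/2.1000 = -1.6154

-1.62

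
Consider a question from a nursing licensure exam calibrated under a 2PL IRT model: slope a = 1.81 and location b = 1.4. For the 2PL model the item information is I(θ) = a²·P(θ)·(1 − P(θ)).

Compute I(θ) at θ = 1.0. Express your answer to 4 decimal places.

0.7204

P = 1/(1+e^{0.7240}) = 0.3265
P(1−P) = 0.3265 × 0.6735 = 0.2199
I = a² × P(1−P) = 1.81² × 0.2199 = 0.72042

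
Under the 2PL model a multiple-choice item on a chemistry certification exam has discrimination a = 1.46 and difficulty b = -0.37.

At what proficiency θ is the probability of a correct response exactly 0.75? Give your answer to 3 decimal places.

P(θ) = 1 / (1 + exp(−a(θ − b)))
logit = ln(0.7500/0.2500) = 1.0986
θ = b + logit/(a) = -0.37 + 1.0986/1.4600 = 0.3825

0.382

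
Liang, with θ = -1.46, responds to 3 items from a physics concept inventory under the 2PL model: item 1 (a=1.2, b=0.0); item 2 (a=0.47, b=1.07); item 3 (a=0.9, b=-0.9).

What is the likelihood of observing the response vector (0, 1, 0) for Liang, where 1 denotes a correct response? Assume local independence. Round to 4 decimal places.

0.1240

P(θ) = 1 / (1 + exp(−a(θ − b)))
P_1 = 1/(1+e^{1.7520}) = 0.1478
P_2 = 1/(1+e^{1.1891}) = 0.2334
P_3 = 1/(1+e^{0.5040}) = 0.3766
L = (1−P_1) × P_2 × (1−P_3) = 0.8522 × 0.2334 × 0.6234 = 0.12401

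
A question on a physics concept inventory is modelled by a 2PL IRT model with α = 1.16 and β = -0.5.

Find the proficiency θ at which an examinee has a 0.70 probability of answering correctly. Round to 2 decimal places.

P(θ) = 1 / (1 + exp(−α(θ − β)))
logit = ln(0.7000/0.3000) = 0.8473
θ = β + logit/(α) = -0.5 + 0.8473/1.1600 = 0.2304

0.23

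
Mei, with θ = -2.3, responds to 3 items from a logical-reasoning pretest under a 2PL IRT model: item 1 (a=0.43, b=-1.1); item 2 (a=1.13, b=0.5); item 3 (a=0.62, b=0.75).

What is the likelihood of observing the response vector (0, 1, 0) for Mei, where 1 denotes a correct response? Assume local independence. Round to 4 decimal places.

P(θ) = 1 / (1 + exp(−a(θ − b)))
P_1 = 1/(1+e^{0.5160}) = 0.3738
P_2 = 1/(1+e^{3.1640}) = 0.0405
P_3 = 1/(1+e^{1.8910}) = 0.1311
L = (1−P_1) × P_2 × (1−P_3) = 0.6262 × 0.0405 × 0.8689 = 0.02206

0.0221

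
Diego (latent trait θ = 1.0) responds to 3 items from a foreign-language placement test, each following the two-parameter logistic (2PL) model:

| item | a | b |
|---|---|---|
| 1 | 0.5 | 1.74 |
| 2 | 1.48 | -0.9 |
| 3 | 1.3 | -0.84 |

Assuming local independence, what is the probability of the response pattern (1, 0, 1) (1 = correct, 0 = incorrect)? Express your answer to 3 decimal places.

P(θ) = 1 / (1 + exp(−a(θ − b)))
P_1 = 1/(1+e^{0.3700}) = 0.4085
P_2 = 1/(1+e^{-2.8120}) = 0.9433
P_3 = 1/(1+e^{-2.3920}) = 0.9162
L = P_1 × (1−P_2) × P_3 = 0.4085 × 0.0567 × 0.9162 = 0.02122

0.021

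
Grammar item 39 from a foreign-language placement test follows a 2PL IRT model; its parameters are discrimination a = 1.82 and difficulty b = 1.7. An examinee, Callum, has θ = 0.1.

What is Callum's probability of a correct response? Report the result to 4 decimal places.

0.0516

P(θ) = 1 / (1 + exp(−a(θ − b)))
Exponent: 1.82 × (0.1 − 1.7) = -2.9120
1/(1 + e^{2.9120}) = 0.0516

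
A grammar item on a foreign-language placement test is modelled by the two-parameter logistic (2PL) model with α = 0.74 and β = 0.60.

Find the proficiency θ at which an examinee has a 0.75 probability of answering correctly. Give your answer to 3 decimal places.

2.085

P(θ) = 1 / (1 + exp(−α(θ − β)))
logit = ln(0.7500/0.2500) = 1.0986
θ = β + logit/(α) = 0.60 + 1.0986/0.7400 = 2.0846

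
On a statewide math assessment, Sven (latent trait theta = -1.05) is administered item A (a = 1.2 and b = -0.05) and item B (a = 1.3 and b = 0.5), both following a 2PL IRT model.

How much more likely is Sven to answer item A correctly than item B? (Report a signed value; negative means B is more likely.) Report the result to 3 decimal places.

P(theta) = 1 / (1 + exp(−a(theta − b)))
P_A = 0.2315
P_B = 0.1176
P_A − P_B = 0.1138

0.114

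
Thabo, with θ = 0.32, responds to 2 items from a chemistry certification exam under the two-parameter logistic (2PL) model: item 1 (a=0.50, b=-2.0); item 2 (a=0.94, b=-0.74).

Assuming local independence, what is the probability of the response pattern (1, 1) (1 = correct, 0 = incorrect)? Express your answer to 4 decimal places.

P(θ) = 1 / (1 + exp(−a(θ − b)))
P_1 = 1/(1+e^{-1.1600}) = 0.7613
P_2 = 1/(1+e^{-0.9964}) = 0.7304
L = P_1 × P_2 = 0.7613 × 0.7304 = 0.55604

0.5560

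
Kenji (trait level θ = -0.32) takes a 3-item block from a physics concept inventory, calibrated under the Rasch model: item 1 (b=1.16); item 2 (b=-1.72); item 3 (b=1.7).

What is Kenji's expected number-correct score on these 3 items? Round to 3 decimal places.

1.105

P(θ) = 1 / (1 + exp(−(θ − b)))
P_1 = 1/(1+e^{1.4800}) = 0.1854
P_2 = 1/(1+e^{-1.4000}) = 0.8022
P_3 = 1/(1+e^{2.0200}) = 0.1171
E[score] = 0.1854 + 0.8022 + 0.1171 = 1.1047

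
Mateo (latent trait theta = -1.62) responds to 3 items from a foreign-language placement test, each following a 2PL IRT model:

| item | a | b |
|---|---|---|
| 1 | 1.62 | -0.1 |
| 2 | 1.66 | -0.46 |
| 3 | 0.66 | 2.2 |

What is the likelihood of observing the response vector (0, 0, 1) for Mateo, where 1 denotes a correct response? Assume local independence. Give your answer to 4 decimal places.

P(theta) = 1 / (1 + exp(−a(theta − b)))
P_1 = 1/(1+e^{2.4624}) = 0.0785
P_2 = 1/(1+e^{1.9256}) = 0.1272
P_3 = 1/(1+e^{2.5212}) = 0.0744
L = (1−P_1) × (1−P_2) × P_3 = 0.9215 × 0.8728 × 0.0744 = 0.05982

0.0598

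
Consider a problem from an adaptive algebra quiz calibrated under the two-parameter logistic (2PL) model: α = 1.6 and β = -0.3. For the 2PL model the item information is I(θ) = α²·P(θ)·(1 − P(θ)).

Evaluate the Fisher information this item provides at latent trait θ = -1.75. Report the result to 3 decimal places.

P = 1/(1+e^{2.3200}) = 0.0895
P(1−P) = 0.0895 × 0.9105 = 0.0815
I = α² × P(1−P) = 1.6² × 0.0815 = 0.20857

0.209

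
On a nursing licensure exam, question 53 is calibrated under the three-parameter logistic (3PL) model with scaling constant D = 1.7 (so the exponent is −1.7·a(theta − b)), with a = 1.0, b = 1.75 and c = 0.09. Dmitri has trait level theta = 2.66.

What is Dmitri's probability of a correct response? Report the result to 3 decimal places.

P(theta) = c + (1 − c) · 1 / (1 + exp(−D·a(theta − b)))
Exponent: 1.7 × 1.0 × (2.66 − 1.75) = 1.5470
1/(1 + e^{-1.5470}) = 0.8245
P = 0.09 + 0.91 × 0.8245 = 0.8403

0.840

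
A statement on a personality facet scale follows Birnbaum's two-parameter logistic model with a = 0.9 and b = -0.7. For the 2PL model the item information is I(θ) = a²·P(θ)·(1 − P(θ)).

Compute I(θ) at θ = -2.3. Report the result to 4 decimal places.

0.1254

P = 1/(1+e^{1.4400}) = 0.1915
P(1−P) = 0.1915 × 0.8085 = 0.1549
I = a² × P(1−P) = 0.9² × 0.1549 = 0.12543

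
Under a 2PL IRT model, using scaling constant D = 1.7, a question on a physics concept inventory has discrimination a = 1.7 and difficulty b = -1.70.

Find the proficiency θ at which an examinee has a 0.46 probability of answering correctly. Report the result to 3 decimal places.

-1.755

P(θ) = 1 / (1 + exp(−D·a(θ − b)))
logit = ln(0.4600/0.5400) = -0.1603
θ = b + logit/(1.7·a) = -1.70 + (-0.1603)/2.8900 = -1.7555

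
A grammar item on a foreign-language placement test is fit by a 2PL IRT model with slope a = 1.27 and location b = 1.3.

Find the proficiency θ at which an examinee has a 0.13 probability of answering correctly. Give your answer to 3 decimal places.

P(θ) = 1 / (1 + exp(−a(θ − b)))
logit = ln(0.1300/0.8700) = -1.9010
θ = b + logit/(a) = 1.3 + (-1.9010)/1.2700 = -0.1968

-0.197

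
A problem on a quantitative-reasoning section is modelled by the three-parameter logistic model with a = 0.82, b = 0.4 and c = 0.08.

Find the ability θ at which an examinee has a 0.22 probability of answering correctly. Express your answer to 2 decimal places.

-1.69

P(θ) = c + (1 − c) · 1 / (1 + exp(−a(θ − b)))
Remove guessing floor: (0.22 − 0.08)/(1 − 0.08) = 0.1522
logit = ln(0.1522/0.8478) = -1.7177
θ = b + logit/(a) = 0.4 + (-1.7177)/0.8200 = -1.6947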